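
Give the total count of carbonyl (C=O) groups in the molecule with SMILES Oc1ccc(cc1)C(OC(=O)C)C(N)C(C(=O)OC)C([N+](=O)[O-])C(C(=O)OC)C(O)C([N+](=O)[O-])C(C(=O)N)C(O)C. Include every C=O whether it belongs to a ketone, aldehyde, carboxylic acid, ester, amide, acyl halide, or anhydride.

CH(OCOCH3): ester, 1 C=O (running total 1).
CH(COOCH3): ester, 1 C=O (running total 2).
CH(COOCH3): ester, 1 C=O (running total 3).
CH(CONH2): amide, 1 C=O (running total 4).

4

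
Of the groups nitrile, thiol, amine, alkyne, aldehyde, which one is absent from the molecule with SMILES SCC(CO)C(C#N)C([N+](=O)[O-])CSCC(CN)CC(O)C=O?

alkyne

thiol: present (HSCH2 — –SH on an sp³ carbon → thiol).
amine: present (CH(CH2NH2) — pendant –CH2NH2: N on sp³ C, no adjacent C=O → amine).
nitrile: present (CH(CN) — pendant –C≡N: nitrile).
aldehyde: present (CHO — terminal –CHO: carbonyl C bonded to H and C → aldehyde).
alkyne: absent. In CH(CN), the triple bond is C≡N, not C≡C, so it is a nitrile.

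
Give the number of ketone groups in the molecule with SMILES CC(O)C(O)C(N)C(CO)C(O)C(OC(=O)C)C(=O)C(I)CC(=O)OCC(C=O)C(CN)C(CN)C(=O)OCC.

1

–OH on an sp³ carbon → alcohol (secondary).
–OH on an sp³ carbon → alcohol (secondary).
–NH2 on an sp³ carbon with no adjacent C=O → amine.
pendant –CH2OH on an sp³ backbone C → alcohol.
–OH on an sp³ carbon → alcohol (secondary).
pendant –OC(=O)CH3: an acyloxy group → ester.
–C(=O)– with carbon on both sides → ketone.
halogen on an sp³ carbon → alkyl halide.
–C(=O)–O–C with C on the carbonyl side → ester.
pendant –CHO: carbonyl C bonded to C and H → aldehyde.
pendant –CH2NH2: N on sp³ C, no adjacent C=O → amine.
pendant –CH2NH2: N on sp³ C, no adjacent C=O → amine.
–C(=O)OCH2CH3: carbonyl C bonded to C and to –OEt → ester.
Ketone appears at: CO → 1.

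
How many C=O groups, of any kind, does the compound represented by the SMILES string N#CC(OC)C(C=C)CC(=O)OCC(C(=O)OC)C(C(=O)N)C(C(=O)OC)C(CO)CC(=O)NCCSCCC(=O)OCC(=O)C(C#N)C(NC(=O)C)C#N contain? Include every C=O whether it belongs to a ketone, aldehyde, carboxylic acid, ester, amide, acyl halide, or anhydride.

CH2COOCH2: ester, 1 C=O (running total 1).
CH(COOCH3): ester, 1 C=O (running total 2).
CH(CONH2): amide, 1 C=O (running total 3).
CH(COOCH3): ester, 1 C=O (running total 4).
CH2CONHCH2: amide, 1 C=O (running total 5).
CH2COOCH2: ester, 1 C=O (running total 6).
CO: ketone, 1 C=O (running total 7).
CH(NHCOCH3): amide, 1 C=O (running total 8).

8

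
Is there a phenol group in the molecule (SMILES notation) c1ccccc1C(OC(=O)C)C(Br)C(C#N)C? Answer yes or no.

no

Working along the chain:
  C6H5: C6H5– phenyl ring → arene.
  CH(OCOCH3): pendant –OC(=O)CH3: an acyloxy group → ester.
  CH(Br): halogen on an sp³ carbon → alkyl halide.
  CH(CN): pendant –C≡N: nitrile.
The groups actually present are: alkyl halide, arene, ester, nitrile.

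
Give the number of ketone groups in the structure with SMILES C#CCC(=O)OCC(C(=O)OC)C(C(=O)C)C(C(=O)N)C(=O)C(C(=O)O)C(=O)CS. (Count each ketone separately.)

Taking each segment in turn:
  HC≡C: C≡C triple bond → alkyne.
  CH2COOCH2: –C(=O)–O–C with C on the carbonyl side → ester.
  CH(COOCH3): pendant –COOCH3: carbonyl C bonded to C and –OCH3 → ester.
  CH(COCH3): pendant –COCH3: carbonyl C bonded to two carbons → ketone.
  CH(CONH2): pendant –CONH2: carbonyl C bonded to C and N → amide.
  CO: –C(=O)– with carbon on both sides → ketone.
  CH(COOH): pendant –COOH: carbonyl C bonded to C and –OH → carboxylic acid.
  CO: –C(=O)– with carbon on both sides → ketone.
  CH2SH: –SH on an sp³ carbon → thiol.
Ketone appears at: CH(COCH3), CO, CO → 3.

3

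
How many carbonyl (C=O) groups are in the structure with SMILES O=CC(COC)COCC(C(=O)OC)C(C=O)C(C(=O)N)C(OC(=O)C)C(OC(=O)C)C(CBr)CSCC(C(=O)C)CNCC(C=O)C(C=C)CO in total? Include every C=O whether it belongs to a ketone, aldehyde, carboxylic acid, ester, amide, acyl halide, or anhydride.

OHC: aldehyde, 1 C=O (running total 1).
CH(COOCH3): ester, 1 C=O (running total 2).
CH(CHO): aldehyde, 1 C=O (running total 3).
CH(CONH2): amide, 1 C=O (running total 4).
CH(OCOCH3): ester, 1 C=O (running total 5).
CH(OCOCH3): ester, 1 C=O (running total 6).
CH(COCH3): ketone, 1 C=O (running total 7).
CH(CHO): aldehyde, 1 C=O (running total 8).

8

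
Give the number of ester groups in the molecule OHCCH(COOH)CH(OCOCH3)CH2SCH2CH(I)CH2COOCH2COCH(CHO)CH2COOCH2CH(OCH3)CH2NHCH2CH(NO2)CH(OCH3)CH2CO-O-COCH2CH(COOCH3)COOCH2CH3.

5

terminal –CHO: carbonyl C bonded to H and C → aldehyde.
pendant –COOH: carbonyl C bonded to C and –OH → carboxylic acid.
pendant –OC(=O)CH3: an acyloxy group → ester.
C–S–C linkage → sulfide (thioether).
halogen on an sp³ carbon → alkyl halide.
–C(=O)–O–C with C on the carbonyl side → ester.
–C(=O)– with carbon on both sides → ketone.
pendant –CHO: carbonyl C bonded to C and H → aldehyde.
–C(=O)–O–C with C on the carbonyl side → ester.
pendant –OCH3: C–O–C with sp³ C, no adjacent C=O → ether.
C–N–C with sp³ carbons and no adjacent C=O → amine (secondary).
–NO2 on an sp³ carbon → nitro (the N=O is not a carbonyl).
pendant –OCH3: C–O–C with sp³ C, no adjacent C=O → ether.
two acyl groups sharing one oxygen, –C(=O)–O–C(=O)– → anhydride.
pendant –COOCH3: carbonyl C bonded to C and –OCH3 → ester.
–C(=O)OCH2CH3: carbonyl C bonded to C and to –OEt → ester.
Ester appears at: CH(OCOCH3), CH2COOCH2, CH2COOCH2, CH(COOCH3), COOCH2CH3 → 5.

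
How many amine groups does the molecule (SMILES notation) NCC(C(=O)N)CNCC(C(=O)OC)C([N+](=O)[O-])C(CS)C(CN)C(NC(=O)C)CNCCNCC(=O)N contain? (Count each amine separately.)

5

–NH2 on an sp³ carbon with no adjacent C=O → amine.
pendant –CONH2: carbonyl C bonded to C and N → amide.
C–N–C with sp³ carbons and no adjacent C=O → amine (secondary).
pendant –COOCH3: carbonyl C bonded to C and –OCH3 → ester.
–NO2 on an sp³ carbon → nitro (the N=O is not a carbonyl).
pendant –CH2SH → thiol.
pendant –CH2NH2: N on sp³ C, no adjacent C=O → amine.
pendant –NHC(=O)CH3: N bonded to a carbonyl → amide (not amine).
C–N–C with sp³ carbons and no adjacent C=O → amine (secondary).
C–N–C with sp³ carbons and no adjacent C=O → amine (secondary).
–C(=O)NH2: carbonyl C bonded to C and to N → amide (the N is not a separate amine).
Amine appears at: H2NCH2, CH2NHCH2, CH(CH2NH2), CH2NHCH2, CH2NHCH2 → 5.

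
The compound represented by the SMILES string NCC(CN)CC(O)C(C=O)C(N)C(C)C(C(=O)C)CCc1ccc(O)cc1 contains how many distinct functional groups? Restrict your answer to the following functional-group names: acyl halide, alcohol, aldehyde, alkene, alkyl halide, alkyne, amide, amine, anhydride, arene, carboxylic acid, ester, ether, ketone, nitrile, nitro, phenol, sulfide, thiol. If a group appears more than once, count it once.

6

–NH2 on an sp³ carbon with no adjacent C=O → amine.
pendant –CH2NH2: N on sp³ C, no adjacent C=O → amine.
–OH on an sp³ carbon → alcohol (secondary).
pendant –CHO: carbonyl C bonded to C and H → aldehyde.
–NH2 on an sp³ carbon with no adjacent C=O → amine.
pendant –COCH3: carbonyl C bonded to two carbons → ketone.
–OH attached directly to an aromatic ring → phenol (not alcohol); the ring itself is an arene.
Distinct types present: alcohol, aldehyde, amine, arene, ketone, phenol.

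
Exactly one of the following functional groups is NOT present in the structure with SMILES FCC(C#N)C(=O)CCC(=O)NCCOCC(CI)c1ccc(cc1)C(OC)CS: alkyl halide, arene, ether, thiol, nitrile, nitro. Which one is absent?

nitro

thiol: present (CH2SH — –SH on an sp³ carbon → thiol).
ether: present (CH2OCH2 — C–O–C with sp³ carbons on both sides and no adjacent C=O → ether).
alkyl halide: present (FCH2 — halogen on an sp³ carbon → alkyl halide).
arene: present (C6H4 — para-disubstituted benzene ring → arene).
nitrile: present (CH(CN) — pendant –C≡N: nitrile).
nitro: no segment matches this pattern.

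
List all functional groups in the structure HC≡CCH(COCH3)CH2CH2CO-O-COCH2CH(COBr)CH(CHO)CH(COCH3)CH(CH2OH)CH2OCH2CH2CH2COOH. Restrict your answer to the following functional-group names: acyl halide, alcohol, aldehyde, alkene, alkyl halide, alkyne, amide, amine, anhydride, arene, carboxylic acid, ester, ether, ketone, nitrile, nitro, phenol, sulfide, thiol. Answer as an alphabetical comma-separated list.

acyl halide, alcohol, aldehyde, alkyne, anhydride, carboxylic acid, ether, ketone

Working along the chain:
  HC≡C: C≡C triple bond → alkyne.
  CH(COCH3): pendant –COCH3: carbonyl C bonded to two carbons → ketone.
  CH2CO-O-COCH2: two acyl groups sharing one oxygen, –C(=O)–O–C(=O)– → anhydride.
  CH(COBr): pendant –C(=O)X: carbonyl C bonded to C and halogen → acyl halide.
  CH(CHO): pendant –CHO: carbonyl C bonded to C and H → aldehyde.
  CH(COCH3): pendant –COCH3: carbonyl C bonded to two carbons → ketone.
  CH(CH2OH): pendant –CH2OH on an sp³ backbone C → alcohol.
  CH2OCH2: C–O–C with sp³ carbons on both sides and no adjacent C=O → ether.
  COOH: –COOH: carbonyl C bonded to –OH and C → carboxylic acid (the –OH is not a separate alcohol).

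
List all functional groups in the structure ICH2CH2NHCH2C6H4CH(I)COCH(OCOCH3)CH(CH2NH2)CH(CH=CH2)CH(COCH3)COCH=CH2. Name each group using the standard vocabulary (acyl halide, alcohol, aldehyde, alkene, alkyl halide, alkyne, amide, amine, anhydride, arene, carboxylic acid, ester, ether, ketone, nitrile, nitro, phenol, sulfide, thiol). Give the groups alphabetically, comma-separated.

alkene, alkyl halide, amine, arene, ester, ketone

Reading the structure from left to right:
  ICH2: halogen on an sp³ carbon → alkyl halide.
  CH2NHCH2: C–N–C with sp³ carbons and no adjacent C=O → amine (secondary).
  C6H4: para-disubstituted benzene ring → arene.
  CH(I): halogen on an sp³ carbon → alkyl halide.
  CO: –C(=O)– with carbon on both sides → ketone.
  CH(OCOCH3): pendant –OC(=O)CH3: an acyloxy group → ester.
  CH(CH2NH2): pendant –CH2NH2: N on sp³ C, no adjacent C=O → amine.
  CH(CH=CH2): pendant –CH=CH2: C=C double bond → alkene.
  CH(COCH3): pendant –COCH3: carbonyl C bonded to two carbons → ketone.
  CO: –C(=O)– with carbon on both sides → ketone.
  CH=CH2: C=C double bond → alkene.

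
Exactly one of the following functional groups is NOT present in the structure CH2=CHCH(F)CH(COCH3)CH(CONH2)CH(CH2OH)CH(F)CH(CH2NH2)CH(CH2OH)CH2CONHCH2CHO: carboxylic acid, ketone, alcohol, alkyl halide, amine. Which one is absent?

carboxylic acid

amine: present (CH(CH2NH2) — pendant –CH2NH2: N on sp³ C, no adjacent C=O → amine).
alkyl halide: present (CH(F) — halogen on an sp³ carbon → alkyl halide).
alcohol: present (CH(CH2OH) — pendant –CH2OH on an sp³ backbone C → alcohol).
ketone: present (CH(COCH3) — pendant –COCH3: carbonyl C bonded to two carbons → ketone).
carboxylic acid: absent. In each of CH(CONH2) and CH2CONHCH2, the carbonyl is bonded to nitrogen, not to –OH; that is an amide.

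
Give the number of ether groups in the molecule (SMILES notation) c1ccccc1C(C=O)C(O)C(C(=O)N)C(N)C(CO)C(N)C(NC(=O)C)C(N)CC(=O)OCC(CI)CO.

0

Reading the structure from left to right:
  C6H5: C6H5– phenyl ring → arene.
  CH(CHO): pendant –CHO: carbonyl C bonded to C and H → aldehyde.
  CH(OH): –OH on an sp³ carbon → alcohol (secondary).
  CH(CONH2): pendant –CONH2: carbonyl C bonded to C and N → amide.
  CH(NH2): –NH2 on an sp³ carbon with no adjacent C=O → amine.
  CH(CH2OH): pendant –CH2OH on an sp³ backbone C → alcohol.
  CH(NH2): –NH2 on an sp³ carbon with no adjacent C=O → amine.
  CH(NHCOCH3): pendant –NHC(=O)CH3: N bonded to a carbonyl → amide (not amine).
  CH(NH2): –NH2 on an sp³ carbon with no adjacent C=O → amine.
  CH2COOCH2: –C(=O)–O–C with C on the carbonyl side → ester.
  CH(CH2I): pendant –CH2X: halogen on sp³ carbon → alkyl halide.
  CH2OH: –OH on an sp³ carbon → alcohol.
No segment is a ether: CH(OH) is alcohol, not ether; CH(CH2OH) is alcohol, not ether; CH2COOCH2 is ester, not ether. → 0.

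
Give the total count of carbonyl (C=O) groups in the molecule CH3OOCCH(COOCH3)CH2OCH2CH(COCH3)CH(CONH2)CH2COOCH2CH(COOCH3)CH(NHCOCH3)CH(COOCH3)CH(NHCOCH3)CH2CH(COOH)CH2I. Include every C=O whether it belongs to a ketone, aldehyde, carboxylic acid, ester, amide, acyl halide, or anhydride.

10

CH3OOC: ester, 1 C=O (running total 1).
CH(COOCH3): ester, 1 C=O (running total 2).
CH(COCH3): ketone, 1 C=O (running total 3).
CH(CONH2): amide, 1 C=O (running total 4).
CH2COOCH2: ester, 1 C=O (running total 5).
CH(COOCH3): ester, 1 C=O (running total 6).
CH(NHCOCH3): amide, 1 C=O (running total 7).
CH(COOCH3): ester, 1 C=O (running total 8).
CH(NHCOCH3): amide, 1 C=O (running total 9).
CH(COOH): carboxylic acid, 1 C=O (running total 10).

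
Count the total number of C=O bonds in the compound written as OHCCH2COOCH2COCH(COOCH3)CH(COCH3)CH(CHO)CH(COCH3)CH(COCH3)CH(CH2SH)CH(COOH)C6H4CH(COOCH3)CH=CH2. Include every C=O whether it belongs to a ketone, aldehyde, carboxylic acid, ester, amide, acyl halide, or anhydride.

OHC: aldehyde, 1 C=O (running total 1).
CH2COOCH2: ester, 1 C=O (running total 2).
CO: ketone, 1 C=O (running total 3).
CH(COOCH3): ester, 1 C=O (running total 4).
CH(COCH3): ketone, 1 C=O (running total 5).
CH(CHO): aldehyde, 1 C=O (running total 6).
CH(COCH3): ketone, 1 C=O (running total 7).
CH(COCH3): ketone, 1 C=O (running total 8).
CH(COOH): carboxylic acid, 1 C=O (running total 9).
CH(COOCH3): ester, 1 C=O (running total 10).

10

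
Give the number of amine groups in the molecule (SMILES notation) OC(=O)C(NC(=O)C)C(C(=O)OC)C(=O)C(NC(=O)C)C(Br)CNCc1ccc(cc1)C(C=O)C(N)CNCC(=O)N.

3

Reading the structure from left to right:
  HOOC: –COOH: carbonyl C bonded to –OH and C → carboxylic acid (the –OH is not a separate alcohol).
  CH(NHCOCH3): pendant –NHC(=O)CH3: N bonded to a carbonyl → amide (not amine).
  CH(COOCH3): pendant –COOCH3: carbonyl C bonded to C and –OCH3 → ester.
  CO: –C(=O)– with carbon on both sides → ketone.
  CH(NHCOCH3): pendant –NHC(=O)CH3: N bonded to a carbonyl → amide (not amine).
  CH(Br): halogen on an sp³ carbon → alkyl halide.
  CH2NHCH2: C–N–C with sp³ carbons and no adjacent C=O → amine (secondary).
  C6H4: para-disubstituted benzene ring → arene.
  CH(CHO): pendant –CHO: carbonyl C bonded to C and H → aldehyde.
  CH(NH2): –NH2 on an sp³ carbon with no adjacent C=O → amine.
  CH2NHCH2: C–N–C with sp³ carbons and no adjacent C=O → amine (secondary).
  CONH2: –C(=O)NH2: carbonyl C bonded to C and to N → amide (the N is not a separate amine).
Amine appears at: CH2NHCH2, CH(NH2), CH2NHCH2 → 3.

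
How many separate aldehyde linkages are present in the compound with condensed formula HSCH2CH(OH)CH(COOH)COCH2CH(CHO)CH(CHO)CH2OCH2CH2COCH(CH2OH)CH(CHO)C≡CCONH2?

–SH on an sp³ carbon → thiol.
–OH on an sp³ carbon → alcohol (secondary).
pendant –COOH: carbonyl C bonded to C and –OH → carboxylic acid.
–C(=O)– with carbon on both sides → ketone.
pendant –CHO: carbonyl C bonded to C and H → aldehyde.
pendant –CHO: carbonyl C bonded to C and H → aldehyde.
C–O–C with sp³ carbons on both sides and no adjacent C=O → ether.
–C(=O)– with carbon on both sides → ketone.
pendant –CH2OH on an sp³ backbone C → alcohol.
pendant –CHO: carbonyl C bonded to C and H → aldehyde.
C≡C triple bond → alkyne.
–C(=O)NH2: carbonyl C bonded to C and to N → amide (the N is not a separate amine).
Aldehyde appears at: CH(CHO), CH(CHO), CH(CHO) → 3.

3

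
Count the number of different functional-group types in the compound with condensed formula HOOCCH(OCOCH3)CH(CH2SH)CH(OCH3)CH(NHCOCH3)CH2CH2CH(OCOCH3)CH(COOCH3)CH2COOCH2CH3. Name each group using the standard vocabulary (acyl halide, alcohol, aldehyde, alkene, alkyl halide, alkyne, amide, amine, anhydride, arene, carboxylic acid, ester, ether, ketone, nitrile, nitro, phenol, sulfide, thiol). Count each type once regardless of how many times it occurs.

–COOH: carbonyl C bonded to –OH and C → carboxylic acid (the –OH is not a separate alcohol).
pendant –OC(=O)CH3: an acyloxy group → ester.
pendant –CH2SH → thiol.
pendant –OCH3: C–O–C with sp³ C, no adjacent C=O → ether.
pendant –NHC(=O)CH3: N bonded to a carbonyl → amide (not amine).
pendant –OC(=O)CH3: an acyloxy group → ester.
pendant –COOCH3: carbonyl C bonded to C and –OCH3 → ester.
–C(=O)–O–C with C on the carbonyl side → ester.
Distinct types present: amide, carboxylic acid, ester, ether, thiol.

5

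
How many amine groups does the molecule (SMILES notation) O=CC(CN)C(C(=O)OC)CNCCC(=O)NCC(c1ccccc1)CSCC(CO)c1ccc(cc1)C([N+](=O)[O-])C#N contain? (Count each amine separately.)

terminal –CHO: carbonyl C bonded to H and C → aldehyde.
pendant –CH2NH2: N on sp³ C, no adjacent C=O → amine.
pendant –COOCH3: carbonyl C bonded to C and –OCH3 → ester.
C–N–C with sp³ carbons and no adjacent C=O → amine (secondary).
–C(=O)–N– linkage → amide (the N is not an amine).
pendant –C6H5: benzene ring → arene.
C–S–C linkage → sulfide (thioether).
pendant –CH2OH on an sp³ backbone C → alcohol.
para-disubstituted benzene ring → arene.
–NO2 on an sp³ carbon → nitro (the N=O is not a carbonyl).
–C≡N: carbon triple-bonded to nitrogen → nitrile.
Amine appears at: CH(CH2NH2), CH2NHCH2 → 2.

2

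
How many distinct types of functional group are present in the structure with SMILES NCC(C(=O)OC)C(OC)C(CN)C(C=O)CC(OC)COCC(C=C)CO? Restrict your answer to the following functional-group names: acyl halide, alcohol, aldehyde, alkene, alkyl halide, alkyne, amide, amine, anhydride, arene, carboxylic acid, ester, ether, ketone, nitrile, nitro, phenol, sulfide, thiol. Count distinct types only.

6

–NH2 on an sp³ carbon with no adjacent C=O → amine.
pendant –COOCH3: carbonyl C bonded to C and –OCH3 → ester.
pendant –OCH3: C–O–C with sp³ C, no adjacent C=O → ether.
pendant –CH2NH2: N on sp³ C, no adjacent C=O → amine.
pendant –CHO: carbonyl C bonded to C and H → aldehyde.
pendant –OCH3: C–O–C with sp³ C, no adjacent C=O → ether.
C–O–C with sp³ carbons on both sides and no adjacent C=O → ether.
pendant –CH=CH2: C=C double bond → alkene.
–OH on an sp³ carbon → alcohol.
Distinct types present: alcohol, aldehyde, alkene, amine, ester, ether.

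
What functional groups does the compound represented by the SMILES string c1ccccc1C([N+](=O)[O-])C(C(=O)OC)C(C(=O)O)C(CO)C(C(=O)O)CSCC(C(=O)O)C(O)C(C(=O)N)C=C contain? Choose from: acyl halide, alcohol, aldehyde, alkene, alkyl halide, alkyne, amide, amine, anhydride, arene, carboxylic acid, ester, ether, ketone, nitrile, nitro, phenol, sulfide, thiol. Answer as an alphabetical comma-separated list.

C6H5– phenyl ring → arene.
–NO2 on an sp³ carbon → nitro (the N=O is not a carbonyl).
pendant –COOCH3: carbonyl C bonded to C and –OCH3 → ester.
pendant –COOH: carbonyl C bonded to C and –OH → carboxylic acid.
pendant –CH2OH on an sp³ backbone C → alcohol.
pendant –COOH: carbonyl C bonded to C and –OH → carboxylic acid.
C–S–C linkage → sulfide (thioether).
pendant –COOH: carbonyl C bonded to C and –OH → carboxylic acid.
–OH on an sp³ carbon → alcohol (secondary).
pendant –CONH2: carbonyl C bonded to C and N → amide.
C=C double bond → alkene.

alcohol, alkene, amide, arene, carboxylic acid, ester, nitro, sulfide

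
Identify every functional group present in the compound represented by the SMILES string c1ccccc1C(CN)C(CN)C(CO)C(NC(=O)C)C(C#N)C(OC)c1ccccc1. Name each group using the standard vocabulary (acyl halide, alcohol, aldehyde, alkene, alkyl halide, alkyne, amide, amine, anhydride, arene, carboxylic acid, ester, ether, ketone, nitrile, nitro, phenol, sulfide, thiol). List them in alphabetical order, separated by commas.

Reading the structure from left to right:
  C6H5: C6H5– phenyl ring → arene.
  CH(CH2NH2): pendant –CH2NH2: N on sp³ C, no adjacent C=O → amine.
  CH(CH2NH2): pendant –CH2NH2: N on sp³ C, no adjacent C=O → amine.
  CH(CH2OH): pendant –CH2OH on an sp³ backbone C → alcohol.
  CH(NHCOCH3): pendant –NHC(=O)CH3: N bonded to a carbonyl → amide (not amine).
  CH(CN): pendant –C≡N: nitrile.
  CH(OCH3): pendant –OCH3: C–O–C with sp³ C, no adjacent C=O → ether.
  C6H5: –C6H5 phenyl ring → arene.

alcohol, amide, amine, arene, ether, nitrile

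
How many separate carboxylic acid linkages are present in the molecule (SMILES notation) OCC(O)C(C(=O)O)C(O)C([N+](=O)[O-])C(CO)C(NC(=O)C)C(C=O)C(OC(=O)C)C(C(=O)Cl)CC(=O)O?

2

Taking each segment in turn:
  HOCH2: HO– on an sp³ carbon → alcohol.
  CH(OH): –OH on an sp³ carbon → alcohol (secondary).
  CH(COOH): pendant –COOH: carbonyl C bonded to C and –OH → carboxylic acid.
  CH(OH): –OH on an sp³ carbon → alcohol (secondary).
  CH(NO2): –NO2 on an sp³ carbon → nitro (the N=O is not a carbonyl).
  CH(CH2OH): pendant –CH2OH on an sp³ backbone C → alcohol.
  CH(NHCOCH3): pendant –NHC(=O)CH3: N bonded to a carbonyl → amide (not amine).
  CH(CHO): pendant –CHO: carbonyl C bonded to C and H → aldehyde.
  CH(OCOCH3): pendant –OC(=O)CH3: an acyloxy group → ester.
  CH(COCl): pendant –C(=O)X: carbonyl C bonded to C and halogen → acyl halide.
  COOH: –COOH: carbonyl C bonded to –OH and C → carboxylic acid (the –OH is not a separate alcohol).
Carboxylic acid appears at: CH(COOH), COOH → 2.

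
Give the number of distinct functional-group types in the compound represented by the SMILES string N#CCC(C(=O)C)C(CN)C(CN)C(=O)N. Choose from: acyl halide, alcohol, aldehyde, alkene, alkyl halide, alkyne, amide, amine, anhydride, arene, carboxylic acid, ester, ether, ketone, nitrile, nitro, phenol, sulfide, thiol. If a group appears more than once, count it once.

Reading the structure from left to right:
  N≡C: N≡C–: carbon triple-bonded to nitrogen → nitrile.
  CH(COCH3): pendant –COCH3: carbonyl C bonded to two carbons → ketone.
  CH(CH2NH2): pendant –CH2NH2: N on sp³ C, no adjacent C=O → amine.
  CH(CH2NH2): pendant –CH2NH2: N on sp³ C, no adjacent C=O → amine.
  CONH2: –C(=O)NH2: carbonyl C bonded to C and to N → amide (the N is not a separate amine).
Distinct types present: amide, amine, ketone, nitrile.

4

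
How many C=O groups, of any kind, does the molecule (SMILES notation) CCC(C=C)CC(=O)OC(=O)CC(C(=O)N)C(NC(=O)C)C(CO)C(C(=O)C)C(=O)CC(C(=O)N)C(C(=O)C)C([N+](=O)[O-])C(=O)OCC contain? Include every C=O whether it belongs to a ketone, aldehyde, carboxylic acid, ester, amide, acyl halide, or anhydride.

CH2CO-O-COCH2: anhydride, 2 C=O (running total 2).
CH(CONH2): amide, 1 C=O (running total 3).
CH(NHCOCH3): amide, 1 C=O (running total 4).
CH(COCH3): ketone, 1 C=O (running total 5).
CO: ketone, 1 C=O (running total 6).
CH(CONH2): amide, 1 C=O (running total 7).
CH(COCH3): ketone, 1 C=O (running total 8).
COOCH2CH3: ester, 1 C=O (running total 9).

9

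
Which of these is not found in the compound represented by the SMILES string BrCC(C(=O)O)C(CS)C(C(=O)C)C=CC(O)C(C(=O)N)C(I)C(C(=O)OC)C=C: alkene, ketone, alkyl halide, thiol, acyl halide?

alkyl halide: present (BrCH2 — halogen on an sp³ carbon → alkyl halide).
alkene: present (CH=CH — C=C double bond → alkene).
thiol: present (CH(CH2SH) — pendant –CH2SH → thiol).
ketone: present (CH(COCH3) — pendant –COCH3: carbonyl C bonded to two carbons → ketone).
acyl halide: no segment matches this pattern.

acyl halide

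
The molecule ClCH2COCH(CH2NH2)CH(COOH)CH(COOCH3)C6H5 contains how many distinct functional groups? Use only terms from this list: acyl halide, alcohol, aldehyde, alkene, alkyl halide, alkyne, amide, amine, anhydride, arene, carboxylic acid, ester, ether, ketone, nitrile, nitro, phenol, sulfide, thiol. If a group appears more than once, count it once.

Working along the chain:
  ClCH2: halogen on an sp³ carbon → alkyl halide.
  CO: –C(=O)– with carbon on both sides → ketone.
  CH(CH2NH2): pendant –CH2NH2: N on sp³ C, no adjacent C=O → amine.
  CH(COOH): pendant –COOH: carbonyl C bonded to C and –OH → carboxylic acid.
  CH(COOCH3): pendant –COOCH3: carbonyl C bonded to C and –OCH3 → ester.
  C6H5: –C6H5 phenyl ring → arene.
Distinct types present: alkyl halide, amine, arene, carboxylic acid, ester, ketone.

6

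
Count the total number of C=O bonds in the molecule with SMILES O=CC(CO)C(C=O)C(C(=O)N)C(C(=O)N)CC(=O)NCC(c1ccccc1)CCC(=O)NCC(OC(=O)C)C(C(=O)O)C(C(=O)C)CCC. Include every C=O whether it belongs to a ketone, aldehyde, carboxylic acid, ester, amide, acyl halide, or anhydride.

9

OHC: aldehyde, 1 C=O (running total 1).
CH(CHO): aldehyde, 1 C=O (running total 2).
CH(CONH2): amide, 1 C=O (running total 3).
CH(CONH2): amide, 1 C=O (running total 4).
CH2CONHCH2: amide, 1 C=O (running total 5).
CH2CONHCH2: amide, 1 C=O (running total 6).
CH(OCOCH3): ester, 1 C=O (running total 7).
CH(COOH): carboxylic acid, 1 C=O (running total 8).
CH(COCH3): ketone, 1 C=O (running total 9).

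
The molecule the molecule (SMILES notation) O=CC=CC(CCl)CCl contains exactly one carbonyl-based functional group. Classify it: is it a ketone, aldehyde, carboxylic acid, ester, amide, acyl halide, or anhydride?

aldehyde

The carbonyl is in the OHC segment: terminal –CHO: carbonyl C bonded to H and C → aldehyde.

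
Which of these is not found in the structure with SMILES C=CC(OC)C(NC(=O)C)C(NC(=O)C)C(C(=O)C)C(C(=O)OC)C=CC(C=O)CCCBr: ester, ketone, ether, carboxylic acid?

carboxylic acid

ester: present (CH(COOCH3) — pendant –COOCH3: carbonyl C bonded to C and –OCH3 → ester).
ketone: present (CH(COCH3) — pendant –COCH3: carbonyl C bonded to two carbons → ketone).
ether: present (CH(OCH3) — pendant –OCH3: C–O–C with sp³ C, no adjacent C=O → ether).
carboxylic acid: absent. In CH(COOCH3), the acyl oxygen is bonded to carbon (–O–C), not to H, so this is an ester. In CH(NHCOCH3), the carbonyl is bonded to nitrogen, not to –OH; that is an amide.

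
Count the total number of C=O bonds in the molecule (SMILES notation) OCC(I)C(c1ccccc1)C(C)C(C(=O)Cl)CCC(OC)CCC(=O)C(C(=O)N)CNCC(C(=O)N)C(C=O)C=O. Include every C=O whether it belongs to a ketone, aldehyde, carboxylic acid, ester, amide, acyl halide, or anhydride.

6

CH(COCl): acyl halide, 1 C=O (running total 1).
CO: ketone, 1 C=O (running total 2).
CH(CONH2): amide, 1 C=O (running total 3).
CH(CONH2): amide, 1 C=O (running total 4).
CH(CHO): aldehyde, 1 C=O (running total 5).
CHO: aldehyde, 1 C=O (running total 6).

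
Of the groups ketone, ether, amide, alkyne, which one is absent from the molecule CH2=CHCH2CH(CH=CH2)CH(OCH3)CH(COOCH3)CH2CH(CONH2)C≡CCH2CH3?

ketone

ether: present (CH(OCH3) — pendant –OCH3: C–O–C with sp³ C, no adjacent C=O → ether).
amide: present (CH(CONH2) — pendant –CONH2: carbonyl C bonded to C and N → amide).
alkyne: present (C≡C — C≡C triple bond → alkyne).
ketone: absent. In CH(COOCH3), the C=O is bonded to an –O–C group, which defines an ester, not a ketone. In CH(CONH2), the C=O is bonded to nitrogen, which defines an amide, not a ketone.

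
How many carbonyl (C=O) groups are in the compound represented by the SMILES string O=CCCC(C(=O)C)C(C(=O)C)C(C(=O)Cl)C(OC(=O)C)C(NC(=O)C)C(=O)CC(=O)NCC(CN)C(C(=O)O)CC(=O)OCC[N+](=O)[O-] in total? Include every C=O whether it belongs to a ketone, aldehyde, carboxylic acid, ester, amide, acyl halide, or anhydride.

OHC: aldehyde, 1 C=O (running total 1).
CH(COCH3): ketone, 1 C=O (running total 2).
CH(COCH3): ketone, 1 C=O (running total 3).
CH(COCl): acyl halide, 1 C=O (running total 4).
CH(OCOCH3): ester, 1 C=O (running total 5).
CH(NHCOCH3): amide, 1 C=O (running total 6).
CO: ketone, 1 C=O (running total 7).
CH2CONHCH2: amide, 1 C=O (running total 8).
CH(COOH): carboxylic acid, 1 C=O (running total 9).
CH2COOCH2: ester, 1 C=O (running total 10).

10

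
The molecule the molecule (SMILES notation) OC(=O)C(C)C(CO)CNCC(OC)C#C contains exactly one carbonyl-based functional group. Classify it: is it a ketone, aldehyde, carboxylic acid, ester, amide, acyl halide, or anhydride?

The carbonyl is in the HOOC segment: –COOH: carbonyl C bonded to –OH and C → carboxylic acid (the –OH is not a separate alcohol).

carboxylic acid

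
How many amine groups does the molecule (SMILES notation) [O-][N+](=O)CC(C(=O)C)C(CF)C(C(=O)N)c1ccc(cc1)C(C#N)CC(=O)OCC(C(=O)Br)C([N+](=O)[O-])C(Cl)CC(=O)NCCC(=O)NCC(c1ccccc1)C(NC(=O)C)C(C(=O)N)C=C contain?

–NO2 on carbon → nitro group.
pendant –COCH3: carbonyl C bonded to two carbons → ketone.
pendant –CH2X: halogen on sp³ carbon → alkyl halide.
pendant –CONH2: carbonyl C bonded to C and N → amide.
para-disubstituted benzene ring → arene.
pendant –C≡N: nitrile.
–C(=O)–O–C with C on the carbonyl side → ester.
pendant –C(=O)X: carbonyl C bonded to C and halogen → acyl halide.
–NO2 on an sp³ carbon → nitro (the N=O is not a carbonyl).
halogen on an sp³ carbon → alkyl halide.
–C(=O)–N– linkage → amide (the N is not an amine).
–C(=O)–N– linkage → amide (the N is not an amine).
pendant –C6H5: benzene ring → arene.
pendant –NHC(=O)CH3: N bonded to a carbonyl → amide (not amine).
pendant –CONH2: carbonyl C bonded to C and N → amide.
C=C double bond → alkene.
No segment is a amine: O2NCH2 is nitro, not amine; CH(CONH2) is amide, not amine; CH(CN) is nitrile, not amine. → 0.

0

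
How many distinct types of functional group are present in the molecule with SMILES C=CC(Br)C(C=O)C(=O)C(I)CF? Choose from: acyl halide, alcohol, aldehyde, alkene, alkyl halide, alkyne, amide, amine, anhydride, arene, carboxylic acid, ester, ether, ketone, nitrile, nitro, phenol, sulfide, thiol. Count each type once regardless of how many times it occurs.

4

C=C double bond → alkene.
halogen on an sp³ carbon → alkyl halide.
pendant –CHO: carbonyl C bonded to C and H → aldehyde.
–C(=O)– with carbon on both sides → ketone.
halogen on an sp³ carbon → alkyl halide.
halogen on an sp³ carbon → alkyl halide.
Distinct types present: aldehyde, alkene, alkyl halide, ketone.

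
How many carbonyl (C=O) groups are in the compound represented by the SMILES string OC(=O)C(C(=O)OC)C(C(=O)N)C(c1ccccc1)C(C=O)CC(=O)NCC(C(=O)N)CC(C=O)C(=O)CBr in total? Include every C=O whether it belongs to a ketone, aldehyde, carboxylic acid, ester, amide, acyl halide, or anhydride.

8

HOOC: carboxylic acid, 1 C=O (running total 1).
CH(COOCH3): ester, 1 C=O (running total 2).
CH(CONH2): amide, 1 C=O (running total 3).
CH(CHO): aldehyde, 1 C=O (running total 4).
CH2CONHCH2: amide, 1 C=O (running total 5).
CH(CONH2): amide, 1 C=O (running total 6).
CH(CHO): aldehyde, 1 C=O (running total 7).
CO: ketone, 1 C=O (running total 8).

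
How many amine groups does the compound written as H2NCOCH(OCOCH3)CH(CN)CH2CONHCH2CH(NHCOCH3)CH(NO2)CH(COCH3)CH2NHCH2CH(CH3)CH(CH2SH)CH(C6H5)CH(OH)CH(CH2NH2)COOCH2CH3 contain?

Reading the structure from left to right:
  H2NCO: –C(=O)NH2: carbonyl C bonded to C and to N → amide (the N is not a separate amine).
  CH(OCOCH3): pendant –OC(=O)CH3: an acyloxy group → ester.
  CH(CN): pendant –C≡N: nitrile.
  CH2CONHCH2: –C(=O)–N– linkage → amide (the N is not an amine).
  CH(NHCOCH3): pendant –NHC(=O)CH3: N bonded to a carbonyl → amide (not amine).
  CH(NO2): –NO2 on an sp³ carbon → nitro (the N=O is not a carbonyl).
  CH(COCH3): pendant –COCH3: carbonyl C bonded to two carbons → ketone.
  CH2NHCH2: C–N–C with sp³ carbons and no adjacent C=O → amine (secondary).
  CH(CH2SH): pendant –CH2SH → thiol.
  CH(C6H5): pendant –C6H5: benzene ring → arene.
  CH(OH): –OH on an sp³ carbon → alcohol (secondary).
  CH(CH2NH2): pendant –CH2NH2: N on sp³ C, no adjacent C=O → amine.
  COOCH2CH3: –C(=O)OCH2CH3: carbonyl C bonded to C and to –OEt → ester.
Amine appears at: CH2NHCH2, CH(CH2NH2) → 2.

2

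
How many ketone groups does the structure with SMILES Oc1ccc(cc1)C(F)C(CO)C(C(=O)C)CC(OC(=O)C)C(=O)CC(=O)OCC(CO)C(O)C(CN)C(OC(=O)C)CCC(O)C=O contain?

2

Taking each segment in turn:
  HOC6H4: –OH attached directly to an aromatic ring → phenol (not alcohol); the ring itself is an arene.
  CH(F): halogen on an sp³ carbon → alkyl halide.
  CH(CH2OH): pendant –CH2OH on an sp³ backbone C → alcohol.
  CH(COCH3): pendant –COCH3: carbonyl C bonded to two carbons → ketone.
  CH(OCOCH3): pendant –OC(=O)CH3: an acyloxy group → ester.
  CO: –C(=O)– with carbon on both sides → ketone.
  CH2COOCH2: –C(=O)–O–C with C on the carbonyl side → ester.
  CH(CH2OH): pendant –CH2OH on an sp³ backbone C → alcohol.
  CH(OH): –OH on an sp³ carbon → alcohol (secondary).
  CH(CH2NH2): pendant –CH2NH2: N on sp³ C, no adjacent C=O → amine.
  CH(OCOCH3): pendant –OC(=O)CH3: an acyloxy group → ester.
  CH(OH): –OH on an sp³ carbon → alcohol (secondary).
  CHO: terminal –CHO: carbonyl C bonded to H and C → aldehyde.
Ketone appears at: CH(COCH3), CO → 2.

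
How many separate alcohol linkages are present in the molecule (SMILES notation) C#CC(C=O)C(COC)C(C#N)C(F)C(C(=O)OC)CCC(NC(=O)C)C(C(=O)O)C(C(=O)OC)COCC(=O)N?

C≡C triple bond → alkyne.
pendant –CHO: carbonyl C bonded to C and H → aldehyde.
pendant –CH2OCH3: C–O–C linkage → ether.
pendant –C≡N: nitrile.
halogen on an sp³ carbon → alkyl halide.
pendant –COOCH3: carbonyl C bonded to C and –OCH3 → ester.
pendant –NHC(=O)CH3: N bonded to a carbonyl → amide (not amine).
pendant –COOH: carbonyl C bonded to C and –OH → carboxylic acid.
pendant –COOCH3: carbonyl C bonded to C and –OCH3 → ester.
C–O–C with sp³ carbons on both sides and no adjacent C=O → ether.
–C(=O)NH2: carbonyl C bonded to C and to N → amide (the N is not a separate amine).
No segment is a alcohol: CH(CHO) is aldehyde, not alcohol; CH(CH2OCH3) is ether, not alcohol; CH(COOH) is carboxylic acid, not alcohol. → 0.

0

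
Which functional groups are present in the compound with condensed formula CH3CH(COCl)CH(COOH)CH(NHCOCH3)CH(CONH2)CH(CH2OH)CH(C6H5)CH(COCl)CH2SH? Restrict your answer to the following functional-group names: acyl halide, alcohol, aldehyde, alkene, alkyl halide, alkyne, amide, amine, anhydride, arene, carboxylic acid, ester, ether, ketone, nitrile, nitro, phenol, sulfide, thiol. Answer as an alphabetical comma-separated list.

pendant –C(=O)X: carbonyl C bonded to C and halogen → acyl halide.
pendant –COOH: carbonyl C bonded to C and –OH → carboxylic acid.
pendant –NHC(=O)CH3: N bonded to a carbonyl → amide (not amine).
pendant –CONH2: carbonyl C bonded to C and N → amide.
pendant –CH2OH on an sp³ backbone C → alcohol.
pendant –C6H5: benzene ring → arene.
pendant –C(=O)X: carbonyl C bonded to C and halogen → acyl halide.
–SH on an sp³ carbon → thiol.

acyl halide, alcohol, amide, arene, carboxylic acid, thiol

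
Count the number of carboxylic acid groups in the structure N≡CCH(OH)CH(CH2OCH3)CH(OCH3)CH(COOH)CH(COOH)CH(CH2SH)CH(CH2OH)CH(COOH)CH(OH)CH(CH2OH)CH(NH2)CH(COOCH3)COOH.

Working along the chain:
  N≡C: N≡C–: carbon triple-bonded to nitrogen → nitrile.
  CH(OH): –OH on an sp³ carbon → alcohol (secondary).
  CH(CH2OCH3): pendant –CH2OCH3: C–O–C linkage → ether.
  CH(OCH3): pendant –OCH3: C–O–C with sp³ C, no adjacent C=O → ether.
  CH(COOH): pendant –COOH: carbonyl C bonded to C and –OH → carboxylic acid.
  CH(COOH): pendant –COOH: carbonyl C bonded to C and –OH → carboxylic acid.
  CH(CH2SH): pendant –CH2SH → thiol.
  CH(CH2OH): pendant –CH2OH on an sp³ backbone C → alcohol.
  CH(COOH): pendant –COOH: carbonyl C bonded to C and –OH → carboxylic acid.
  CH(OH): –OH on an sp³ carbon → alcohol (secondary).
  CH(CH2OH): pendant –CH2OH on an sp³ backbone C → alcohol.
  CH(NH2): –NH2 on an sp³ carbon with no adjacent C=O → amine.
  CH(COOCH3): pendant –COOCH3: carbonyl C bonded to C and –OCH3 → ester.
  COOH: –COOH: carbonyl C bonded to –OH and C → carboxylic acid (the –OH is not a separate alcohol).
Carboxylic acid appears at: CH(COOH), CH(COOH), CH(COOH), COOH → 4.

4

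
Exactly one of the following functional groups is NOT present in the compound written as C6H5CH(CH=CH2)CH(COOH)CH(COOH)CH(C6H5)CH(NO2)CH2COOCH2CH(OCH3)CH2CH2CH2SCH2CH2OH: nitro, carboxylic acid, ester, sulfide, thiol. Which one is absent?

thiol

sulfide: present (CH2SCH2 — C–S–C linkage → sulfide (thioether)).
ester: present (CH2COOCH2 — –C(=O)–O–C with C on the carbonyl side → ester).
carboxylic acid: present (CH(COOH) — pendant –COOH: carbonyl C bonded to C and –OH → carboxylic acid).
nitro: present (CH(NO2) — –NO2 on an sp³ carbon → nitro (the N=O is not a carbonyl)).
thiol: no segment matches this pattern.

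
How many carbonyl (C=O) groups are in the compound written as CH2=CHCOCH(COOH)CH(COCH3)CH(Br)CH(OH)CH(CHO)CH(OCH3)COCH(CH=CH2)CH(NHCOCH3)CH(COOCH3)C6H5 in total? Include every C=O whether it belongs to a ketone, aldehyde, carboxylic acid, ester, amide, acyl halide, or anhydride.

7

CO: ketone, 1 C=O (running total 1).
CH(COOH): carboxylic acid, 1 C=O (running total 2).
CH(COCH3): ketone, 1 C=O (running total 3).
CH(CHO): aldehyde, 1 C=O (running total 4).
CO: ketone, 1 C=O (running total 5).
CH(NHCOCH3): amide, 1 C=O (running total 6).
CH(COOCH3): ester, 1 C=O (running total 7).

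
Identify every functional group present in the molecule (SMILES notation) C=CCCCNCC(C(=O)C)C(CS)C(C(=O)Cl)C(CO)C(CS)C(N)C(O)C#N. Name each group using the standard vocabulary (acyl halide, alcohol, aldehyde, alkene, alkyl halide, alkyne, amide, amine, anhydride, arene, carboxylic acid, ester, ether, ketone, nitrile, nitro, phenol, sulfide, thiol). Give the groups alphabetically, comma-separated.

acyl halide, alcohol, alkene, amine, ketone, nitrile, thiol

C=C double bond → alkene.
C–N–C with sp³ carbons and no adjacent C=O → amine (secondary).
pendant –COCH3: carbonyl C bonded to two carbons → ketone.
pendant –CH2SH → thiol.
pendant –C(=O)X: carbonyl C bonded to C and halogen → acyl halide.
pendant –CH2OH on an sp³ backbone C → alcohol.
pendant –CH2SH → thiol.
–NH2 on an sp³ carbon with no adjacent C=O → amine.
–OH on an sp³ carbon → alcohol (secondary).
–C≡N: carbon triple-bonded to nitrogen → nitrile.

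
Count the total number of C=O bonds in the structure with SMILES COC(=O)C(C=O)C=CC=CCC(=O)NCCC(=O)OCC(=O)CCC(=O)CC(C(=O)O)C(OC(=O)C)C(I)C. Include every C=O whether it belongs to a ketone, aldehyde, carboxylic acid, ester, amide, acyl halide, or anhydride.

8

CH3OOC: ester, 1 C=O (running total 1).
CH(CHO): aldehyde, 1 C=O (running total 2).
CH2CONHCH2: amide, 1 C=O (running total 3).
CH2COOCH2: ester, 1 C=O (running total 4).
CO: ketone, 1 C=O (running total 5).
CO: ketone, 1 C=O (running total 6).
CH(COOH): carboxylic acid, 1 C=O (running total 7).
CH(OCOCH3): ester, 1 C=O (running total 8).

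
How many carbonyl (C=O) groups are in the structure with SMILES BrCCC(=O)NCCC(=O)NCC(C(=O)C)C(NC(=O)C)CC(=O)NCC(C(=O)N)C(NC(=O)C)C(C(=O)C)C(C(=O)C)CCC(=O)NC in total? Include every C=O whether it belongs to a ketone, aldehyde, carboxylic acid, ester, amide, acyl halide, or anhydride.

10

CH2CONHCH2: amide, 1 C=O (running total 1).
CH2CONHCH2: amide, 1 C=O (running total 2).
CH(COCH3): ketone, 1 C=O (running total 3).
CH(NHCOCH3): amide, 1 C=O (running total 4).
CH2CONHCH2: amide, 1 C=O (running total 5).
CH(CONH2): amide, 1 C=O (running total 6).
CH(NHCOCH3): amide, 1 C=O (running total 7).
CH(COCH3): ketone, 1 C=O (running total 8).
CH(COCH3): ketone, 1 C=O (running total 9).
CONHCH3: amide, 1 C=O (running total 10).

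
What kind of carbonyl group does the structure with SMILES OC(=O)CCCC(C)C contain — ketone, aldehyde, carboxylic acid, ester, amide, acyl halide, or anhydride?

carboxylic acid

The carbonyl is in the HOOC segment: –COOH: carbonyl C bonded to –OH and C → carboxylic acid (the –OH is not a separate alcohol).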